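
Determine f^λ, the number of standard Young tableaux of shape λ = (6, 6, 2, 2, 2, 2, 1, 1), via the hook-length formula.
# SYT of shape (6, 6, 2, 2, 2, 2, 1, 1) = 689424120

Hook-length formula: f^λ = n! / Π hook(c), product over all cells c of the Young diagram. For λ = (6, 6, 2, 2, 2, 2, 1, 1), n = 22 boxes. Hook lengths by row (left-to-right, top-to-bottom): [13, 10, 5, 4, 3, 2]; [12, 9, 4, 3, 2, 1]; [7, 4]; [6, 3]; [5, 2]; [4, 1]; [2]; [1]. Product of hooks = 1630347264000. So f^λ = 22! / 1630347264000 = 1124000727777607680000 / 1630347264000 = 689424120.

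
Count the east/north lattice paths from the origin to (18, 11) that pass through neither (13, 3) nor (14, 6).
Number of paths = 29275050

Inclusion–exclusion. Total paths: C(29, 18) = 34597290. Through P₁: C(16, 13)·C(13, 5) = 720720. Through P₂: C(20, 14)·C(9, 4) = 4883760. Since P₁ is strictly southwest of P₂, a monotone path through both must visit P₁ then P₂; paths through both = C(16, 13)·C(4, 1)·C(9, 4) = 282240. Avoid both = 34597290 − 720720 − 4883760 + 282240 = 29275050.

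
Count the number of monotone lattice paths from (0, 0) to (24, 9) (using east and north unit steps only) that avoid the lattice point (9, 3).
Number of paths = 26629020

Total paths from (0, 0) to (24, 9): C(33, 24) = 38567100. Paths through (9, 3): (paths (0, 0) → (9, 3)) × (paths (9, 3) → (24, 9)) = C(12, 9) · C(21, 15) = 220 · 54264 = 11938080. Avoidance count = 38567100 − 11938080 = 26629020.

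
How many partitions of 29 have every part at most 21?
p(29, parts ≤ 21) = 4520

Use the recurrence p(n, m) = p(n, m−1) + p(n−m, m): either the largest part is < m (count p(n, m−1)) or the largest part is exactly m (remove one copy of m, count p(n−m, m)). With p(0, ·) = 1 this gives p(29, parts ≤ 21) = 4520. (By conjugating Young diagrams, this also counts partitions of 29 into at most 21 parts.)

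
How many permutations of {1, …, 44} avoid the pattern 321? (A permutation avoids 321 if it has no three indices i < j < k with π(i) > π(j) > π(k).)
C_44 = 583300119592996693088040

These 321-avoiding permutations are counted by the Catalan number C_n = (1/(n + 1)) · C(2n, n). For n = 44: C_44 = (1/45) · C(88, 44) = 26248505381684851188961800/45 = 583300119592996693088040.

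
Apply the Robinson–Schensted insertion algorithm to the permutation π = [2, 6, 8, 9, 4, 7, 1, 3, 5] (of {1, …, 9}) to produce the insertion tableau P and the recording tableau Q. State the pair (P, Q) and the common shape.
P = [1, 3, 5, 9] / [2, 4, 7] / [6, 8];  Q = [1, 2, 3, 4] / [5, 6, 9] / [7, 8];  common shape = (4, 3, 2)

Row-insert the values π_1, π_2, … into P one at a time, bumping the leftmost entry strictly greater than the inserted value down to the next row. The recording tableau Q records, in position (i, j), the step at which that cell was added to P.
  Insert 2 (step 1): P = [2];  Q = [1]
  Insert 6 (step 2): P = [2, 6];  Q = [1, 2]
  Insert 8 (step 3): P = [2, 6, 8];  Q = [1, 2, 3]
  Insert 9 (step 4): P = [2, 6, 8, 9];  Q = [1, 2, 3, 4]
  Insert 4 (step 5): P = [2, 4, 8, 9] / [6];  Q = [1, 2, 3, 4] / [5]
  Insert 7 (step 6): P = [2, 4, 7, 9] / [6, 8];  Q = [1, 2, 3, 4] / [5, 6]
  Insert 1 (step 7): P = [1, 4, 7, 9] / [2, 8] / [6];  Q = [1, 2, 3, 4] / [5, 6] / [7]
  Insert 3 (step 8): P = [1, 3, 7, 9] / [2, 4] / [6, 8];  Q = [1, 2, 3, 4] / [5, 6] / [7, 8]
  Insert 5 (step 9): P = [1, 3, 5, 9] / [2, 4, 7] / [6, 8];  Q = [1, 2, 3, 4] / [5, 6, 9] / [7, 8]
Final shape: (4, 3, 2).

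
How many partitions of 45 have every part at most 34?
p(45, parts ≤ 34) = 88995

Use the recurrence p(n, m) = p(n, m−1) + p(n−m, m): either the largest part is < m (count p(n, m−1)) or the largest part is exactly m (remove one copy of m, count p(n−m, m)). With p(0, ·) = 1 this gives p(45, parts ≤ 34) = 88995. (By conjugating Young diagrams, this also counts partitions of 45 into at most 34 parts.)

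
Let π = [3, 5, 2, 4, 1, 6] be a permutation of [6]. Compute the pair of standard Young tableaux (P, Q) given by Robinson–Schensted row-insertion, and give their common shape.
P = [1, 4, 6] / [2, 5] / [3];  Q = [1, 2, 6] / [3, 4] / [5];  common shape = (3, 2, 1)

Row-insert the values π_1, π_2, … into P one at a time, bumping the leftmost entry strictly greater than the inserted value down to the next row. The recording tableau Q records, in position (i, j), the step at which that cell was added to P.
  Insert 3 (step 1): P = [3];  Q = [1]
  Insert 5 (step 2): P = [3, 5];  Q = [1, 2]
  Insert 2 (step 3): P = [2, 5] / [3];  Q = [1, 2] / [3]
  Insert 4 (step 4): P = [2, 4] / [3, 5];  Q = [1, 2] / [3, 4]
  Insert 1 (step 5): P = [1, 4] / [2, 5] / [3];  Q = [1, 2] / [3, 4] / [5]
  Insert 6 (step 6): P = [1, 4, 6] / [2, 5] / [3];  Q = [1, 2, 6] / [3, 4] / [5]
Final shape: (3, 2, 1).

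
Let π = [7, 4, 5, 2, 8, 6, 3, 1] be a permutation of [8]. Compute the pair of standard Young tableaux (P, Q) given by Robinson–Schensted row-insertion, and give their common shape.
P = [1, 3, 6] / [2, 5] / [4, 8] / [7];  Q = [1, 3, 5] / [2, 6] / [4, 7] / [8];  common shape = (3, 2, 2, 1)

Row-insert the values π_1, π_2, … into P one at a time, bumping the leftmost entry strictly greater than the inserted value down to the next row. The recording tableau Q records, in position (i, j), the step at which that cell was added to P.
  Insert 7 (step 1): P = [7];  Q = [1]
  Insert 4 (step 2): P = [4] / [7];  Q = [1] / [2]
  Insert 5 (step 3): P = [4, 5] / [7];  Q = [1, 3] / [2]
  Insert 2 (step 4): P = [2, 5] / [4] / [7];  Q = [1, 3] / [2] / [4]
  Insert 8 (step 5): P = [2, 5, 8] / [4] / [7];  Q = [1, 3, 5] / [2] / [4]
  Insert 6 (step 6): P = [2, 5, 6] / [4, 8] / [7];  Q = [1, 3, 5] / [2, 6] / [4]
  Insert 3 (step 7): P = [2, 3, 6] / [4, 5] / [7, 8];  Q = [1, 3, 5] / [2, 6] / [4, 7]
  Insert 1 (step 8): P = [1, 3, 6] / [2, 5] / [4, 8] / [7];  Q = [1, 3, 5] / [2, 6] / [4, 7] / [8]
Final shape: (3, 2, 2, 1).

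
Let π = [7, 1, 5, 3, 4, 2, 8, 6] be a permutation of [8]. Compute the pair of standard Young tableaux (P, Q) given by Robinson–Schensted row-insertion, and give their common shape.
P = [1, 2, 4, 6] / [3, 8] / [5] / [7];  Q = [1, 3, 5, 7] / [2, 8] / [4] / [6];  common shape = (4, 2, 1, 1)

Row-insert the values π_1, π_2, … into P one at a time, bumping the leftmost entry strictly greater than the inserted value down to the next row. The recording tableau Q records, in position (i, j), the step at which that cell was added to P.
  Insert 7 (step 1): P = [7];  Q = [1]
  Insert 1 (step 2): P = [1] / [7];  Q = [1] / [2]
  Insert 5 (step 3): P = [1, 5] / [7];  Q = [1, 3] / [2]
  Insert 3 (step 4): P = [1, 3] / [5] / [7];  Q = [1, 3] / [2] / [4]
  Insert 4 (step 5): P = [1, 3, 4] / [5] / [7];  Q = [1, 3, 5] / [2] / [4]
  Insert 2 (step 6): P = [1, 2, 4] / [3] / [5] / [7];  Q = [1, 3, 5] / [2] / [4] / [6]
  Insert 8 (step 7): P = [1, 2, 4, 8] / [3] / [5] / [7];  Q = [1, 3, 5, 7] / [2] / [4] / [6]
  Insert 6 (step 8): P = [1, 2, 4, 6] / [3, 8] / [5] / [7];  Q = [1, 3, 5, 7] / [2, 8] / [4] / [6]
Final shape: (4, 2, 1, 1).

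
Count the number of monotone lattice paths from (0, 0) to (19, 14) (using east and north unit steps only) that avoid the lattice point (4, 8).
Number of paths = 791948520

Total paths from (0, 0) to (19, 14): C(33, 19) = 818809200. Paths through (4, 8): (paths (0, 0) → (4, 8)) × (paths (4, 8) → (19, 14)) = C(12, 4) · C(21, 15) = 495 · 54264 = 26860680. Avoidance count = 818809200 − 26860680 = 791948520.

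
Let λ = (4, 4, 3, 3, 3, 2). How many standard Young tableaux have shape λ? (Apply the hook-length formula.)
# SYT of shape (4, 4, 3, 3, 3, 2) = 5819814

Hook-length formula: f^λ = n! / Π hook(c), product over all cells c of the Young diagram. For λ = (4, 4, 3, 3, 3, 2), n = 19 boxes. Hook lengths by row (left-to-right, top-to-bottom): [9, 8, 6, 2]; [8, 7, 5, 1]; [6, 5, 3]; [5, 4, 2]; [4, 3, 1]; [2, 1]. Product of hooks = 20901888000. So f^λ = 19! / 20901888000 = 121645100408832000 / 20901888000 = 5819814.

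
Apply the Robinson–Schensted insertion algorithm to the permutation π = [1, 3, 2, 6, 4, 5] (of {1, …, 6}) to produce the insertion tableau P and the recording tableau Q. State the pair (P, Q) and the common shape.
P = [1, 2, 4, 5] / [3, 6];  Q = [1, 2, 4, 6] / [3, 5];  common shape = (4, 2)

Row-insert the values π_1, π_2, … into P one at a time, bumping the leftmost entry strictly greater than the inserted value down to the next row. The recording tableau Q records, in position (i, j), the step at which that cell was added to P.
  Insert 1 (step 1): P = [1];  Q = [1]
  Insert 3 (step 2): P = [1, 3];  Q = [1, 2]
  Insert 2 (step 3): P = [1, 2] / [3];  Q = [1, 2] / [3]
  Insert 6 (step 4): P = [1, 2, 6] / [3];  Q = [1, 2, 4] / [3]
  Insert 4 (step 5): P = [1, 2, 4] / [3, 6];  Q = [1, 2, 4] / [3, 5]
  Insert 5 (step 6): P = [1, 2, 4, 5] / [3, 6];  Q = [1, 2, 4, 6] / [3, 5]
Final shape: (4, 2).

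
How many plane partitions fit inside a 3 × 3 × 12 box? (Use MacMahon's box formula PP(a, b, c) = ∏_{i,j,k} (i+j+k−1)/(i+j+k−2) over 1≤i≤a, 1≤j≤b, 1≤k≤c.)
PP(3, 3, 12) = 4331600

Evaluate the triple product over i = 1..3, j = 1..3, k = 1..12. The factors are (2/1) · (3/2) · (4/3) · (5/4) · (6/5) · (7/6) · (8/7) · (9/8) · … (108 factors total). The numerators and denominators telescope so the product is an integer; carrying out the multiplication exactly gives PP(3, 3, 12) = 4331600.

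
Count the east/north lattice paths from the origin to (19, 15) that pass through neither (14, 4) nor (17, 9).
Number of paths = 1759912120

Inclusion–exclusion. Total paths: C(34, 19) = 1855967520. Through P₁: C(18, 14)·C(16, 5) = 13366080. Through P₂: C(26, 17)·C(8, 2) = 87487400. Since P₁ is strictly southwest of P₂, a monotone path through both must visit P₁ then P₂; paths through both = C(18, 14)·C(8, 3)·C(8, 2) = 4798080. Avoid both = 1855967520 − 13366080 − 87487400 + 4798080 = 1759912120.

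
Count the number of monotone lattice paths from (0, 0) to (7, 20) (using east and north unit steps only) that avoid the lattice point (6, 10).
Number of paths = 799942

Total paths from (0, 0) to (7, 20): C(27, 7) = 888030. Paths through (6, 10): (paths (0, 0) → (6, 10)) × (paths (6, 10) → (7, 20)) = C(16, 6) · C(11, 1) = 8008 · 11 = 88088. Avoidance count = 888030 − 88088 = 799942.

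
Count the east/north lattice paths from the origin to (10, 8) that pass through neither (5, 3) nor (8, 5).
Number of paths = 22376

Inclusion–exclusion. Total paths: C(18, 10) = 43758. Through P₁: C(8, 5)·C(10, 5) = 14112. Through P₂: C(13, 8)·C(5, 2) = 12870. Since P₁ is strictly southwest of P₂, a monotone path through both must visit P₁ then P₂; paths through both = C(8, 5)·C(5, 3)·C(5, 2) = 5600. Avoid both = 43758 − 14112 − 12870 + 5600 = 22376.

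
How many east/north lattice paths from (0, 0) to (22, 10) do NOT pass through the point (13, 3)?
Number of paths = 58105840

Total paths from (0, 0) to (22, 10): C(32, 22) = 64512240. Paths through (13, 3): (paths (0, 0) → (13, 3)) × (paths (13, 3) → (22, 10)) = C(16, 13) · C(16, 9) = 560 · 11440 = 6406400. Avoidance count = 64512240 − 6406400 = 58105840.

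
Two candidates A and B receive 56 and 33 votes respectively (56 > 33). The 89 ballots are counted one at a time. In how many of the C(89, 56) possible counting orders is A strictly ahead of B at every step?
Strict-lead orderings = 690997832121584923294998

Total orderings of the 89 votes with 56 for A: C(89, 56) = 2673861176470480790141514. By the Bertrand ballot formula (Cycle Lemma / reflection principle), the number of orderings in which A is strictly ahead of B throughout is (p − q)/(p + q) · C(p + q, p) = (56 − 33)/(56 + 33) · 2673861176470480790141514 = 690997832121584923294998.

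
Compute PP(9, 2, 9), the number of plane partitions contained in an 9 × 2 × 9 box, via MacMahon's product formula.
PP(9, 2, 9) = 449141836

Evaluate the triple product over i = 1..9, j = 1..2, k = 1..9. The factors are (2/1) · (3/2) · (4/3) · (5/4) · (6/5) · (7/6) · (8/7) · (9/8) · … (162 factors total). The numerators and denominators telescope so the product is an integer; carrying out the multiplication exactly gives PP(9, 2, 9) = 449141836.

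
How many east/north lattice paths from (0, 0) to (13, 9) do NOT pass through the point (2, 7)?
Number of paths = 494612

Total paths from (0, 0) to (13, 9): C(22, 13) = 497420. Paths through (2, 7): (paths (0, 0) → (2, 7)) × (paths (2, 7) → (13, 9)) = C(9, 2) · C(13, 11) = 36 · 78 = 2808. Avoidance count = 497420 − 2808 = 494612.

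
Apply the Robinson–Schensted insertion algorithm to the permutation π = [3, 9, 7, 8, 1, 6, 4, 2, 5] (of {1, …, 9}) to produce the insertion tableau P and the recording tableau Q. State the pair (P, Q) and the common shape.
P = [1, 2, 5] / [3, 4, 8] / [6] / [7] / [9];  Q = [1, 2, 4] / [3, 6, 9] / [5] / [7] / [8];  common shape = (3, 3, 1, 1, 1)

Row-insert the values π_1, π_2, … into P one at a time, bumping the leftmost entry strictly greater than the inserted value down to the next row. The recording tableau Q records, in position (i, j), the step at which that cell was added to P.
  Insert 3 (step 1): P = [3];  Q = [1]
  Insert 9 (step 2): P = [3, 9];  Q = [1, 2]
  Insert 7 (step 3): P = [3, 7] / [9];  Q = [1, 2] / [3]
  Insert 8 (step 4): P = [3, 7, 8] / [9];  Q = [1, 2, 4] / [3]
  Insert 1 (step 5): P = [1, 7, 8] / [3] / [9];  Q = [1, 2, 4] / [3] / [5]
  Insert 6 (step 6): P = [1, 6, 8] / [3, 7] / [9];  Q = [1, 2, 4] / [3, 6] / [5]
  Insert 4 (step 7): P = [1, 4, 8] / [3, 6] / [7] / [9];  Q = [1, 2, 4] / [3, 6] / [5] / [7]
  Insert 2 (step 8): P = [1, 2, 8] / [3, 4] / [6] / [7] / [9];  Q = [1, 2, 4] / [3, 6] / [5] / [7] / [8]
  Insert 5 (step 9): P = [1, 2, 5] / [3, 4, 8] / [6] / [7] / [9];  Q = [1, 2, 4] / [3, 6, 9] / [5] / [7] / [8]
Final shape: (3, 3, 1, 1, 1).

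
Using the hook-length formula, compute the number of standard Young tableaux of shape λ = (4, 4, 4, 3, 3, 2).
# SYT of shape (4, 4, 4, 3, 3, 2) = 20785050

Hook-length formula: f^λ = n! / Π hook(c), product over all cells c of the Young diagram. For λ = (4, 4, 4, 3, 3, 2), n = 20 boxes. Hook lengths by row (left-to-right, top-to-bottom): [9, 8, 6, 3]; [8, 7, 5, 2]; [7, 6, 4, 1]; [5, 4, 2]; [4, 3, 1]; [2, 1]. Product of hooks = 117050572800. So f^λ = 20! / 117050572800 = 2432902008176640000 / 117050572800 = 20785050.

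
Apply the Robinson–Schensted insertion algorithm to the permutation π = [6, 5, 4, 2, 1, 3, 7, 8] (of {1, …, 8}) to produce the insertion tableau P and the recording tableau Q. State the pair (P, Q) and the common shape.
P = [1, 3, 7, 8] / [2] / [4] / [5] / [6];  Q = [1, 6, 7, 8] / [2] / [3] / [4] / [5];  common shape = (4, 1, 1, 1, 1)

Row-insert the values π_1, π_2, … into P one at a time, bumping the leftmost entry strictly greater than the inserted value down to the next row. The recording tableau Q records, in position (i, j), the step at which that cell was added to P.
  Insert 6 (step 1): P = [6];  Q = [1]
  Insert 5 (step 2): P = [5] / [6];  Q = [1] / [2]
  Insert 4 (step 3): P = [4] / [5] / [6];  Q = [1] / [2] / [3]
  Insert 2 (step 4): P = [2] / [4] / [5] / [6];  Q = [1] / [2] / [3] / [4]
  Insert 1 (step 5): P = [1] / [2] / [4] / [5] / [6];  Q = [1] / [2] / [3] / [4] / [5]
  Insert 3 (step 6): P = [1, 3] / [2] / [4] / [5] / [6];  Q = [1, 6] / [2] / [3] / [4] / [5]
  Insert 7 (step 7): P = [1, 3, 7] / [2] / [4] / [5] / [6];  Q = [1, 6, 7] / [2] / [3] / [4] / [5]
  Insert 8 (step 8): P = [1, 3, 7, 8] / [2] / [4] / [5] / [6];  Q = [1, 6, 7, 8] / [2] / [3] / [4] / [5]
Final shape: (4, 1, 1, 1, 1).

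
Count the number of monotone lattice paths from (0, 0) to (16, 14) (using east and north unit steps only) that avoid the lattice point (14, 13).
Number of paths = 85247775

Total paths from (0, 0) to (16, 14): C(30, 16) = 145422675. Paths through (14, 13): (paths (0, 0) → (14, 13)) × (paths (14, 13) → (16, 14)) = C(27, 14) · C(3, 2) = 20058300 · 3 = 60174900. Avoidance count = 145422675 − 60174900 = 85247775.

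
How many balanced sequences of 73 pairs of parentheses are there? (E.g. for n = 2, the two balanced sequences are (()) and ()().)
C_73 = 79463489365077377841208237632349268884500

These balanced parentheses are counted by the Catalan number C_n = (1/(n + 1)) · C(2n, n). For n = 73: C_73 = (1/74) · C(146, 73) = 5880298213015725960249409584793845897453000/74 = 79463489365077377841208237632349268884500.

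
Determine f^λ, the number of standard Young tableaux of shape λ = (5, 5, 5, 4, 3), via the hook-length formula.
# SYT of shape (5, 5, 5, 4, 3) = 243877920

Hook-length formula: f^λ = n! / Π hook(c), product over all cells c of the Young diagram. For λ = (5, 5, 5, 4, 3), n = 22 boxes. Hook lengths by row (left-to-right, top-to-bottom): [9, 8, 7, 5, 3]; [8, 7, 6, 4, 2]; [7, 6, 5, 3, 1]; [5, 4, 3, 1]; [3, 2, 1]. Product of hooks = 4608866304000. So f^λ = 22! / 4608866304000 = 1124000727777607680000 / 4608866304000 = 243877920.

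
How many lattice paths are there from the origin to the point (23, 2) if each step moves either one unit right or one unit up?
Number of paths = 300

A monotone lattice path from (0, 0) to (23, 2) consists of 23 east steps and 2 north steps in some order, so it is determined by which 23 of the 25 steps are east. The count is C(25, 23) = 300.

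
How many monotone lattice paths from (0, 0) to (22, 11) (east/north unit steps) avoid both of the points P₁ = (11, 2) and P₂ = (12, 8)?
Number of paths = 144564576

Inclusion–exclusion. Total paths: C(33, 22) = 193536720. Through P₁: C(13, 11)·C(20, 11) = 13100880. Through P₂: C(20, 12)·C(13, 10) = 36027420. Since P₁ is strictly southwest of P₂, a monotone path through both must visit P₁ then P₂; paths through both = C(13, 11)·C(7, 1)·C(13, 10) = 156156. Avoid both = 193536720 − 13100880 − 36027420 + 156156 = 144564576.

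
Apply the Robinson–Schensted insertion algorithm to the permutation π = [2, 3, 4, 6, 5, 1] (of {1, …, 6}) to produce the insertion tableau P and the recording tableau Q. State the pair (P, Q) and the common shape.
P = [1, 3, 4, 5] / [2] / [6];  Q = [1, 2, 3, 4] / [5] / [6];  common shape = (4, 1, 1)

Row-insert the values π_1, π_2, … into P one at a time, bumping the leftmost entry strictly greater than the inserted value down to the next row. The recording tableau Q records, in position (i, j), the step at which that cell was added to P.
  Insert 2 (step 1): P = [2];  Q = [1]
  Insert 3 (step 2): P = [2, 3];  Q = [1, 2]
  Insert 4 (step 3): P = [2, 3, 4];  Q = [1, 2, 3]
  Insert 6 (step 4): P = [2, 3, 4, 6];  Q = [1, 2, 3, 4]
  Insert 5 (step 5): P = [2, 3, 4, 5] / [6];  Q = [1, 2, 3, 4] / [5]
  Insert 1 (step 6): P = [1, 3, 4, 5] / [2] / [6];  Q = [1, 2, 3, 4] / [5] / [6]
Final shape: (4, 1, 1).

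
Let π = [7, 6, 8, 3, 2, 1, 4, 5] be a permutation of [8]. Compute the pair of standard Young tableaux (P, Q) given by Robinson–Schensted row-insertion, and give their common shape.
P = [1, 4, 5] / [2, 8] / [3] / [6] / [7];  Q = [1, 3, 8] / [2, 7] / [4] / [5] / [6];  common shape = (3, 2, 1, 1, 1)

Row-insert the values π_1, π_2, … into P one at a time, bumping the leftmost entry strictly greater than the inserted value down to the next row. The recording tableau Q records, in position (i, j), the step at which that cell was added to P.
  Insert 7 (step 1): P = [7];  Q = [1]
  Insert 6 (step 2): P = [6] / [7];  Q = [1] / [2]
  Insert 8 (step 3): P = [6, 8] / [7];  Q = [1, 3] / [2]
  Insert 3 (step 4): P = [3, 8] / [6] / [7];  Q = [1, 3] / [2] / [4]
  Insert 2 (step 5): P = [2, 8] / [3] / [6] / [7];  Q = [1, 3] / [2] / [4] / [5]
  Insert 1 (step 6): P = [1, 8] / [2] / [3] / [6] / [7];  Q = [1, 3] / [2] / [4] / [5] / [6]
  Insert 4 (step 7): P = [1, 4] / [2, 8] / [3] / [6] / [7];  Q = [1, 3] / [2, 7] / [4] / [5] / [6]
  Insert 5 (step 8): P = [1, 4, 5] / [2, 8] / [3] / [6] / [7];  Q = [1, 3, 8] / [2, 7] / [4] / [5] / [6]
Final shape: (3, 2, 1, 1, 1).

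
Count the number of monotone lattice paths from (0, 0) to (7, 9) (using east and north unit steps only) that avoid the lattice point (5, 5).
Number of paths = 7660

Total paths from (0, 0) to (7, 9): C(16, 7) = 11440. Paths through (5, 5): (paths (0, 0) → (5, 5)) × (paths (5, 5) → (7, 9)) = C(10, 5) · C(6, 2) = 252 · 15 = 3780. Avoidance count = 11440 − 3780 = 7660.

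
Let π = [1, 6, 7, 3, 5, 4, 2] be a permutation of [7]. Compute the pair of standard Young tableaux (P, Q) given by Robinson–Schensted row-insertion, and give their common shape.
P = [1, 2, 4] / [3, 7] / [5] / [6];  Q = [1, 2, 3] / [4, 5] / [6] / [7];  common shape = (3, 2, 1, 1)

Row-insert the values π_1, π_2, … into P one at a time, bumping the leftmost entry strictly greater than the inserted value down to the next row. The recording tableau Q records, in position (i, j), the step at which that cell was added to P.
  Insert 1 (step 1): P = [1];  Q = [1]
  Insert 6 (step 2): P = [1, 6];  Q = [1, 2]
  Insert 7 (step 3): P = [1, 6, 7];  Q = [1, 2, 3]
  Insert 3 (step 4): P = [1, 3, 7] / [6];  Q = [1, 2, 3] / [4]
  Insert 5 (step 5): P = [1, 3, 5] / [6, 7];  Q = [1, 2, 3] / [4, 5]
  Insert 4 (step 6): P = [1, 3, 4] / [5, 7] / [6];  Q = [1, 2, 3] / [4, 5] / [6]
  Insert 2 (step 7): P = [1, 2, 4] / [3, 7] / [5] / [6];  Q = [1, 2, 3] / [4, 5] / [6] / [7]
Final shape: (3, 2, 1, 1).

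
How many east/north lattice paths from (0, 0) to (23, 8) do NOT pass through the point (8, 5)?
Number of paths = 6838533

Total paths from (0, 0) to (23, 8): C(31, 23) = 7888725. Paths through (8, 5): (paths (0, 0) → (8, 5)) × (paths (8, 5) → (23, 8)) = C(13, 8) · C(18, 15) = 1287 · 816 = 1050192. Avoidance count = 7888725 − 1050192 = 6838533.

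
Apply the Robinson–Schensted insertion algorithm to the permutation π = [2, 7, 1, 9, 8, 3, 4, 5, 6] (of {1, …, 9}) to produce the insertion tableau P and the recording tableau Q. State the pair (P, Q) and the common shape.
P = [1, 3, 4, 5, 6] / [2, 7, 8] / [9];  Q = [1, 2, 4, 8, 9] / [3, 5, 7] / [6];  common shape = (5, 3, 1)

Row-insert the values π_1, π_2, … into P one at a time, bumping the leftmost entry strictly greater than the inserted value down to the next row. The recording tableau Q records, in position (i, j), the step at which that cell was added to P.
  Insert 2 (step 1): P = [2];  Q = [1]
  Insert 7 (step 2): P = [2, 7];  Q = [1, 2]
  Insert 1 (step 3): P = [1, 7] / [2];  Q = [1, 2] / [3]
  Insert 9 (step 4): P = [1, 7, 9] / [2];  Q = [1, 2, 4] / [3]
  Insert 8 (step 5): P = [1, 7, 8] / [2, 9];  Q = [1, 2, 4] / [3, 5]
  Insert 3 (step 6): P = [1, 3, 8] / [2, 7] / [9];  Q = [1, 2, 4] / [3, 5] / [6]
  Insert 4 (step 7): P = [1, 3, 4] / [2, 7, 8] / [9];  Q = [1, 2, 4] / [3, 5, 7] / [6]
  Insert 5 (step 8): P = [1, 3, 4, 5] / [2, 7, 8] / [9];  Q = [1, 2, 4, 8] / [3, 5, 7] / [6]
  Insert 6 (step 9): P = [1, 3, 4, 5, 6] / [2, 7, 8] / [9];  Q = [1, 2, 4, 8, 9] / [3, 5, 7] / [6]
Final shape: (5, 3, 1).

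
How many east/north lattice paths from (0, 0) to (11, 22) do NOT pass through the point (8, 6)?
Number of paths = 190626813

Total paths from (0, 0) to (11, 22): C(33, 11) = 193536720. Paths through (8, 6): (paths (0, 0) → (8, 6)) × (paths (8, 6) → (11, 22)) = C(14, 8) · C(19, 3) = 3003 · 969 = 2909907. Avoidance count = 193536720 − 2909907 = 190626813.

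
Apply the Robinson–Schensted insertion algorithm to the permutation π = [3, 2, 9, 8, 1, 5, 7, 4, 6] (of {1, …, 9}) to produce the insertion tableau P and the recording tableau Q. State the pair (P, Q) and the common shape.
P = [1, 4, 6] / [2, 5, 7] / [3, 8] / [9];  Q = [1, 3, 7] / [2, 4, 9] / [5, 6] / [8];  common shape = (3, 3, 2, 1)

Row-insert the values π_1, π_2, … into P one at a time, bumping the leftmost entry strictly greater than the inserted value down to the next row. The recording tableau Q records, in position (i, j), the step at which that cell was added to P.
  Insert 3 (step 1): P = [3];  Q = [1]
  Insert 2 (step 2): P = [2] / [3];  Q = [1] / [2]
  Insert 9 (step 3): P = [2, 9] / [3];  Q = [1, 3] / [2]
  Insert 8 (step 4): P = [2, 8] / [3, 9];  Q = [1, 3] / [2, 4]
  Insert 1 (step 5): P = [1, 8] / [2, 9] / [3];  Q = [1, 3] / [2, 4] / [5]
  Insert 5 (step 6): P = [1, 5] / [2, 8] / [3, 9];  Q = [1, 3] / [2, 4] / [5, 6]
  Insert 7 (step 7): P = [1, 5, 7] / [2, 8] / [3, 9];  Q = [1, 3, 7] / [2, 4] / [5, 6]
  Insert 4 (step 8): P = [1, 4, 7] / [2, 5] / [3, 8] / [9];  Q = [1, 3, 7] / [2, 4] / [5, 6] / [8]
  Insert 6 (step 9): P = [1, 4, 6] / [2, 5, 7] / [3, 8] / [9];  Q = [1, 3, 7] / [2, 4, 9] / [5, 6] / [8]
Final shape: (3, 3, 2, 1).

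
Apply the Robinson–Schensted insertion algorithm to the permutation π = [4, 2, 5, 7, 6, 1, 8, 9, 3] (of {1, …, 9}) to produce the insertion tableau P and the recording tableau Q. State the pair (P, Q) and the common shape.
P = [1, 3, 6, 8, 9] / [2, 5] / [4, 7];  Q = [1, 3, 4, 7, 8] / [2, 5] / [6, 9];  common shape = (5, 2, 2)

Row-insert the values π_1, π_2, … into P one at a time, bumping the leftmost entry strictly greater than the inserted value down to the next row. The recording tableau Q records, in position (i, j), the step at which that cell was added to P.
  Insert 4 (step 1): P = [4];  Q = [1]
  Insert 2 (step 2): P = [2] / [4];  Q = [1] / [2]
  Insert 5 (step 3): P = [2, 5] / [4];  Q = [1, 3] / [2]
  Insert 7 (step 4): P = [2, 5, 7] / [4];  Q = [1, 3, 4] / [2]
  Insert 6 (step 5): P = [2, 5, 6] / [4, 7];  Q = [1, 3, 4] / [2, 5]
  Insert 1 (step 6): P = [1, 5, 6] / [2, 7] / [4];  Q = [1, 3, 4] / [2, 5] / [6]
  Insert 8 (step 7): P = [1, 5, 6, 8] / [2, 7] / [4];  Q = [1, 3, 4, 7] / [2, 5] / [6]
  Insert 9 (step 8): P = [1, 5, 6, 8, 9] / [2, 7] / [4];  Q = [1, 3, 4, 7, 8] / [2, 5] / [6]
  Insert 3 (step 9): P = [1, 3, 6, 8, 9] / [2, 5] / [4, 7];  Q = [1, 3, 4, 7, 8] / [2, 5] / [6, 9]
Final shape: (5, 2, 2).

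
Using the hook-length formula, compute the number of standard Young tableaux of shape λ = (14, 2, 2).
# SYT of shape (14, 2, 2) = 4641

Hook-length formula: f^λ = n! / Π hook(c), product over all cells c of the Young diagram. For λ = (14, 2, 2), n = 18 boxes. Hook lengths by row (left-to-right, top-to-bottom): [16, 15, 12, 11, 10, 9, 8, 7, 6, 5, 4, 3, 2, 1]; [3, 2]; [2, 1]. Product of hooks = 1379524608000. So f^λ = 18! / 1379524608000 = 6402373705728000 / 1379524608000 = 4641.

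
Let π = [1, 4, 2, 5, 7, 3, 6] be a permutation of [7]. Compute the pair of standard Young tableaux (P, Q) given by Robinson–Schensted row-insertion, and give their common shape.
P = [1, 2, 3, 6] / [4, 5, 7];  Q = [1, 2, 4, 5] / [3, 6, 7];  common shape = (4, 3)

Row-insert the values π_1, π_2, … into P one at a time, bumping the leftmost entry strictly greater than the inserted value down to the next row. The recording tableau Q records, in position (i, j), the step at which that cell was added to P.
  Insert 1 (step 1): P = [1];  Q = [1]
  Insert 4 (step 2): P = [1, 4];  Q = [1, 2]
  Insert 2 (step 3): P = [1, 2] / [4];  Q = [1, 2] / [3]
  Insert 5 (step 4): P = [1, 2, 5] / [4];  Q = [1, 2, 4] / [3]
  Insert 7 (step 5): P = [1, 2, 5, 7] / [4];  Q = [1, 2, 4, 5] / [3]
  Insert 3 (step 6): P = [1, 2, 3, 7] / [4, 5];  Q = [1, 2, 4, 5] / [3, 6]
  Insert 6 (step 7): P = [1, 2, 3, 6] / [4, 5, 7];  Q = [1, 2, 4, 5] / [3, 6, 7]
Final shape: (4, 3).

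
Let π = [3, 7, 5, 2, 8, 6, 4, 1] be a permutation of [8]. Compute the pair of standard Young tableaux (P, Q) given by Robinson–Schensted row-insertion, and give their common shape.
P = [1, 4, 6] / [2, 5] / [3, 8] / [7];  Q = [1, 2, 5] / [3, 6] / [4, 7] / [8];  common shape = (3, 2, 2, 1)

Row-insert the values π_1, π_2, … into P one at a time, bumping the leftmost entry strictly greater than the inserted value down to the next row. The recording tableau Q records, in position (i, j), the step at which that cell was added to P.
  Insert 3 (step 1): P = [3];  Q = [1]
  Insert 7 (step 2): P = [3, 7];  Q = [1, 2]
  Insert 5 (step 3): P = [3, 5] / [7];  Q = [1, 2] / [3]
  Insert 2 (step 4): P = [2, 5] / [3] / [7];  Q = [1, 2] / [3] / [4]
  Insert 8 (step 5): P = [2, 5, 8] / [3] / [7];  Q = [1, 2, 5] / [3] / [4]
  Insert 6 (step 6): P = [2, 5, 6] / [3, 8] / [7];  Q = [1, 2, 5] / [3, 6] / [4]
  Insert 4 (step 7): P = [2, 4, 6] / [3, 5] / [7, 8];  Q = [1, 2, 5] / [3, 6] / [4, 7]
  Insert 1 (step 8): P = [1, 4, 6] / [2, 5] / [3, 8] / [7];  Q = [1, 2, 5] / [3, 6] / [4, 7] / [8]
Final shape: (3, 2, 2, 1).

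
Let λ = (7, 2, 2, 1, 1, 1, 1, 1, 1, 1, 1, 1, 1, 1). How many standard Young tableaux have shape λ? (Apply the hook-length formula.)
# SYT of shape (7, 2, 2, 1, 1, 1, 1, 1, 1, 1, 1, 1, 1, 1) = 4029102

Hook-length formula: f^λ = n! / Π hook(c), product over all cells c of the Young diagram. For λ = (7, 2, 2, 1, 1, 1, 1, 1, 1, 1, 1, 1, 1, 1), n = 22 boxes. Hook lengths by row (left-to-right, top-to-bottom): [20, 8, 5, 4, 3, 2, 1]; [14, 2]; [13, 1]; [11]; [10]; [9]; [8]; [7]; [6]; [5]; [4]; [3]; [2]; [1]. Product of hooks = 278970531840000. So f^λ = 22! / 278970531840000 = 1124000727777607680000 / 278970531840000 = 4029102.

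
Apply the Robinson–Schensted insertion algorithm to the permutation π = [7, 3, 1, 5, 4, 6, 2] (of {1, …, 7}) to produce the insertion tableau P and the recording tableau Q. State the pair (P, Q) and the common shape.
P = [1, 2, 6] / [3, 4] / [5] / [7];  Q = [1, 4, 6] / [2, 5] / [3] / [7];  common shape = (3, 2, 1, 1)

Row-insert the values π_1, π_2, … into P one at a time, bumping the leftmost entry strictly greater than the inserted value down to the next row. The recording tableau Q records, in position (i, j), the step at which that cell was added to P.
  Insert 7 (step 1): P = [7];  Q = [1]
  Insert 3 (step 2): P = [3] / [7];  Q = [1] / [2]
  Insert 1 (step 3): P = [1] / [3] / [7];  Q = [1] / [2] / [3]
  Insert 5 (step 4): P = [1, 5] / [3] / [7];  Q = [1, 4] / [2] / [3]
  Insert 4 (step 5): P = [1, 4] / [3, 5] / [7];  Q = [1, 4] / [2, 5] / [3]
  Insert 6 (step 6): P = [1, 4, 6] / [3, 5] / [7];  Q = [1, 4, 6] / [2, 5] / [3]
  Insert 2 (step 7): P = [1, 2, 6] / [3, 4] / [5] / [7];  Q = [1, 4, 6] / [2, 5] / [3] / [7]
Final shape: (3, 2, 1, 1).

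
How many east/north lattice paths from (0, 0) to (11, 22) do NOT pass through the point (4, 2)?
Number of paths = 180216270

Total paths from (0, 0) to (11, 22): C(33, 11) = 193536720. Paths through (4, 2): (paths (0, 0) → (4, 2)) × (paths (4, 2) → (11, 22)) = C(6, 4) · C(27, 7) = 15 · 888030 = 13320450. Avoidance count = 193536720 − 13320450 = 180216270.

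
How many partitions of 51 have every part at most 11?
p(51, parts ≤ 11) = 91058

Use the recurrence p(n, m) = p(n, m−1) + p(n−m, m): either the largest part is < m (count p(n, m−1)) or the largest part is exactly m (remove one copy of m, count p(n−m, m)). With p(0, ·) = 1 this gives p(51, parts ≤ 11) = 91058. (By conjugating Young diagrams, this also counts partitions of 51 into at most 11 parts.)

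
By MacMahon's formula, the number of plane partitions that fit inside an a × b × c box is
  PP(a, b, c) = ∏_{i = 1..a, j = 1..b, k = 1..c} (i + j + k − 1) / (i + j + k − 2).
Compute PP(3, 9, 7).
PP(3, 9, 7) = 24584605760

Evaluate the triple product over i = 1..3, j = 1..9, k = 1..7. The factors are (2/1) · (3/2) · (4/3) · (5/4) · (6/5) · (7/6) · (8/7) · (3/2) · … (189 factors total). The numerators and denominators telescope so the product is an integer; carrying out the multiplication exactly gives PP(3, 9, 7) = 24584605760.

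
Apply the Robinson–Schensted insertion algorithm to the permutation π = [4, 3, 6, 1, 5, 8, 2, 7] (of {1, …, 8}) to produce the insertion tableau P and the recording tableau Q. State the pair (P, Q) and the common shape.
P = [1, 2, 7] / [3, 5, 8] / [4, 6];  Q = [1, 3, 6] / [2, 5, 8] / [4, 7];  common shape = (3, 3, 2)

Row-insert the values π_1, π_2, … into P one at a time, bumping the leftmost entry strictly greater than the inserted value down to the next row. The recording tableau Q records, in position (i, j), the step at which that cell was added to P.
  Insert 4 (step 1): P = [4];  Q = [1]
  Insert 3 (step 2): P = [3] / [4];  Q = [1] / [2]
  Insert 6 (step 3): P = [3, 6] / [4];  Q = [1, 3] / [2]
  Insert 1 (step 4): P = [1, 6] / [3] / [4];  Q = [1, 3] / [2] / [4]
  Insert 5 (step 5): P = [1, 5] / [3, 6] / [4];  Q = [1, 3] / [2, 5] / [4]
  Insert 8 (step 6): P = [1, 5, 8] / [3, 6] / [4];  Q = [1, 3, 6] / [2, 5] / [4]
  Insert 2 (step 7): P = [1, 2, 8] / [3, 5] / [4, 6];  Q = [1, 3, 6] / [2, 5] / [4, 7]
  Insert 7 (step 8): P = [1, 2, 7] / [3, 5, 8] / [4, 6];  Q = [1, 3, 6] / [2, 5, 8] / [4, 7]
Final shape: (3, 3, 2).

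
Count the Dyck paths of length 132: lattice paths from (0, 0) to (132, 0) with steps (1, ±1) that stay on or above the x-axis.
C_66 = 5632681584560312734993915705849145100

These Dyck paths are counted by the Catalan number C_n = (1/(n + 1)) · C(2n, n). For n = 66: C_66 = (1/67) · C(132, 66) = 377389666165540953244592352291892721700/67 = 5632681584560312734993915705849145100.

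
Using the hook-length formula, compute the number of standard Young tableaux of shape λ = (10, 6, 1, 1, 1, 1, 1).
# SYT of shape (10, 6, 1, 1, 1, 1, 1) = 27776385

Hook-length formula: f^λ = n! / Π hook(c), product over all cells c of the Young diagram. For λ = (10, 6, 1, 1, 1, 1, 1), n = 21 boxes. Hook lengths by row (left-to-right, top-to-bottom): [16, 10, 9, 8, 7, 6, 4, 3, 2, 1]; [11, 5, 4, 3, 2, 1]; [5]; [4]; [3]; [2]; [1]. Product of hooks = 1839366144000. So f^λ = 21! / 1839366144000 = 51090942171709440000 / 1839366144000 = 27776385.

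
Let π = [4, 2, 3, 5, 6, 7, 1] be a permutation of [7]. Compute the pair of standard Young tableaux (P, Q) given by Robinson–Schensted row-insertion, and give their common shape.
P = [1, 3, 5, 6, 7] / [2] / [4];  Q = [1, 3, 4, 5, 6] / [2] / [7];  common shape = (5, 1, 1)

Row-insert the values π_1, π_2, … into P one at a time, bumping the leftmost entry strictly greater than the inserted value down to the next row. The recording tableau Q records, in position (i, j), the step at which that cell was added to P.
  Insert 4 (step 1): P = [4];  Q = [1]
  Insert 2 (step 2): P = [2] / [4];  Q = [1] / [2]
  Insert 3 (step 3): P = [2, 3] / [4];  Q = [1, 3] / [2]
  Insert 5 (step 4): P = [2, 3, 5] / [4];  Q = [1, 3, 4] / [2]
  Insert 6 (step 5): P = [2, 3, 5, 6] / [4];  Q = [1, 3, 4, 5] / [2]
  Insert 7 (step 6): P = [2, 3, 5, 6, 7] / [4];  Q = [1, 3, 4, 5, 6] / [2]
  Insert 1 (step 7): P = [1, 3, 5, 6, 7] / [2] / [4];  Q = [1, 3, 4, 5, 6] / [2] / [7]
Final shape: (5, 1, 1).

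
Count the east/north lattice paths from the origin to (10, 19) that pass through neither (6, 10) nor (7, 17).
Number of paths = 11483890

Inclusion–exclusion. Total paths: C(29, 10) = 20030010. Through P₁: C(16, 6)·C(13, 4) = 5725720. Through P₂: C(24, 7)·C(5, 3) = 3461040. Since P₁ is strictly southwest of P₂, a monotone path through both must visit P₁ then P₂; paths through both = C(16, 6)·C(8, 1)·C(5, 3) = 640640. Avoid both = 20030010 − 5725720 − 3461040 + 640640 = 11483890.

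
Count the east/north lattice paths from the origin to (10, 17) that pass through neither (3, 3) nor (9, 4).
Number of paths = 6102635

Inclusion–exclusion. Total paths: C(27, 10) = 8436285. Through P₁: C(6, 3)·C(21, 7) = 2325600. Through P₂: C(13, 9)·C(14, 1) = 10010. Since P₁ is strictly southwest of P₂, a monotone path through both must visit P₁ then P₂; paths through both = C(6, 3)·C(7, 6)·C(14, 1) = 1960. Avoid both = 8436285 − 2325600 − 10010 + 1960 = 6102635.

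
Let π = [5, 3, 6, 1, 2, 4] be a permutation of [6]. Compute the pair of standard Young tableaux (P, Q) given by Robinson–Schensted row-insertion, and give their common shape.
P = [1, 2, 4] / [3, 6] / [5];  Q = [1, 3, 6] / [2, 5] / [4];  common shape = (3, 2, 1)

Row-insert the values π_1, π_2, … into P one at a time, bumping the leftmost entry strictly greater than the inserted value down to the next row. The recording tableau Q records, in position (i, j), the step at which that cell was added to P.
  Insert 5 (step 1): P = [5];  Q = [1]
  Insert 3 (step 2): P = [3] / [5];  Q = [1] / [2]
  Insert 6 (step 3): P = [3, 6] / [5];  Q = [1, 3] / [2]
  Insert 1 (step 4): P = [1, 6] / [3] / [5];  Q = [1, 3] / [2] / [4]
  Insert 2 (step 5): P = [1, 2] / [3, 6] / [5];  Q = [1, 3] / [2, 5] / [4]
  Insert 4 (step 6): P = [1, 2, 4] / [3, 6] / [5];  Q = [1, 3, 6] / [2, 5] / [4]
Final shape: (3, 2, 1).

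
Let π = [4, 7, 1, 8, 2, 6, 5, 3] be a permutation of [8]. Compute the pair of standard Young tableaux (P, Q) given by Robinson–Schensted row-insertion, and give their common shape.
P = [1, 2, 3] / [4, 5, 8] / [6] / [7];  Q = [1, 2, 4] / [3, 5, 6] / [7] / [8];  common shape = (3, 3, 1, 1)

Row-insert the values π_1, π_2, … into P one at a time, bumping the leftmost entry strictly greater than the inserted value down to the next row. The recording tableau Q records, in position (i, j), the step at which that cell was added to P.
  Insert 4 (step 1): P = [4];  Q = [1]
  Insert 7 (step 2): P = [4, 7];  Q = [1, 2]
  Insert 1 (step 3): P = [1, 7] / [4];  Q = [1, 2] / [3]
  Insert 8 (step 4): P = [1, 7, 8] / [4];  Q = [1, 2, 4] / [3]
  Insert 2 (step 5): P = [1, 2, 8] / [4, 7];  Q = [1, 2, 4] / [3, 5]
  Insert 6 (step 6): P = [1, 2, 6] / [4, 7, 8];  Q = [1, 2, 4] / [3, 5, 6]
  Insert 5 (step 7): P = [1, 2, 5] / [4, 6, 8] / [7];  Q = [1, 2, 4] / [3, 5, 6] / [7]
  Insert 3 (step 8): P = [1, 2, 3] / [4, 5, 8] / [6] / [7];  Q = [1, 2, 4] / [3, 5, 6] / [7] / [8]
Final shape: (3, 3, 1, 1).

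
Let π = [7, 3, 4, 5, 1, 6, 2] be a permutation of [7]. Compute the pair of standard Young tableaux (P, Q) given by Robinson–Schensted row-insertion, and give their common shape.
P = [1, 2, 5, 6] / [3, 4] / [7];  Q = [1, 3, 4, 6] / [2, 7] / [5];  common shape = (4, 2, 1)

Row-insert the values π_1, π_2, … into P one at a time, bumping the leftmost entry strictly greater than the inserted value down to the next row. The recording tableau Q records, in position (i, j), the step at which that cell was added to P.
  Insert 7 (step 1): P = [7];  Q = [1]
  Insert 3 (step 2): P = [3] / [7];  Q = [1] / [2]
  Insert 4 (step 3): P = [3, 4] / [7];  Q = [1, 3] / [2]
  Insert 5 (step 4): P = [3, 4, 5] / [7];  Q = [1, 3, 4] / [2]
  Insert 1 (step 5): P = [1, 4, 5] / [3] / [7];  Q = [1, 3, 4] / [2] / [5]
  Insert 6 (step 6): P = [1, 4, 5, 6] / [3] / [7];  Q = [1, 3, 4, 6] / [2] / [5]
  Insert 2 (step 7): P = [1, 2, 5, 6] / [3, 4] / [7];  Q = [1, 3, 4, 6] / [2, 7] / [5]
Final shape: (4, 2, 1).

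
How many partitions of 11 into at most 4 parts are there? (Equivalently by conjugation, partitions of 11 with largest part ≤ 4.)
p(11, parts ≤ 4) = 27

Partitions of 11 with all parts ≤ 4: 4+4+3, 4+4+2+1, 4+4+1+1+1, 4+3+3+1, 4+3+2+2, 4+3+2+1+1, 4+3+1+1+1+1, 4+2+2+2+1, 4+2+2+1+1+1, 4+2+1+1+1+1+1, 4+1+1+1+1+1+1+1, 3+3+3+2, 3+3+3+1+1, 3+3+2+2+1, 3+3+2+1+1+1, 3+3+1+1+1+1+1, 3+2+2+2+2, 3+2+2+2+1+1, 3+2+2+1+1+1+1, 3+2+1+1+1+1+1+1, 3+1+1+1+1+1+1+1+1, 2+2+2+2+2+1, 2+2+2+2+1+1+1, 2+2+2+1+1+1+1+1, 2+2+1+1+1+1+1+1+1, 2+1+1+1+1+1+1+1+1+1, 1+1+1+1+1+1+1+1+1+1+1. Count = 27.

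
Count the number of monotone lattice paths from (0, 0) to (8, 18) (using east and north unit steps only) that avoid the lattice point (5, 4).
Number of paths = 1476595

Total paths from (0, 0) to (8, 18): C(26, 8) = 1562275. Paths through (5, 4): (paths (0, 0) → (5, 4)) × (paths (5, 4) → (8, 18)) = C(9, 5) · C(17, 3) = 126 · 680 = 85680. Avoidance count = 1562275 − 85680 = 1476595.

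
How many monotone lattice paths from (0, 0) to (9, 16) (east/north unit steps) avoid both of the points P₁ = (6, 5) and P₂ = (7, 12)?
Number of paths = 1174427

Inclusion–exclusion. Total paths: C(25, 9) = 2042975. Through P₁: C(11, 6)·C(14, 3) = 168168. Through P₂: C(19, 7)·C(6, 2) = 755820. Since P₁ is strictly southwest of P₂, a monotone path through both must visit P₁ then P₂; paths through both = C(11, 6)·C(8, 1)·C(6, 2) = 55440. Avoid both = 2042975 − 168168 − 755820 + 55440 = 1174427.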